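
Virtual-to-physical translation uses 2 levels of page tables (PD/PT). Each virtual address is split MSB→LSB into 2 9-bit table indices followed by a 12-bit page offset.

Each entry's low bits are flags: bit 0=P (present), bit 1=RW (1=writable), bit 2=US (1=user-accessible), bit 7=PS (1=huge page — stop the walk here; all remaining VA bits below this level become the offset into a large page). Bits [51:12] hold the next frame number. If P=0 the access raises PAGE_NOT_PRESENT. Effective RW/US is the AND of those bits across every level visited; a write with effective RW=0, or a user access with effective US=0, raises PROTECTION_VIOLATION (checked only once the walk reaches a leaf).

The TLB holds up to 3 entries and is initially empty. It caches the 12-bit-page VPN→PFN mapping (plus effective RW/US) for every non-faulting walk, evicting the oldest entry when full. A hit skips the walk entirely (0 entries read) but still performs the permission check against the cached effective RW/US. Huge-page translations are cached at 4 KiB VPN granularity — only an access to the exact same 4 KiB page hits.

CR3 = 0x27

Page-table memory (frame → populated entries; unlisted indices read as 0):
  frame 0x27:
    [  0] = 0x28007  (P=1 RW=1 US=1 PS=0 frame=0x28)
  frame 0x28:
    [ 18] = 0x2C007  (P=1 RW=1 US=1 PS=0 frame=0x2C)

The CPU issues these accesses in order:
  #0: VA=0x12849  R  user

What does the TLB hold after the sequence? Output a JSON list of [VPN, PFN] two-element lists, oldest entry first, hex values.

Trace:
#0 VA=0x12849 (r,user):
  [0] read 0x27 idx=0: raw=0x28007 flags P=1 W=1 U=1 S=0
  [1] read 0x28 idx=18: raw=0x2C007 flags P=1 W=1 U=1 S=0
  ✓ 0x2C849  — 2 lookups

TLB: [["0x12", "0x2C"]]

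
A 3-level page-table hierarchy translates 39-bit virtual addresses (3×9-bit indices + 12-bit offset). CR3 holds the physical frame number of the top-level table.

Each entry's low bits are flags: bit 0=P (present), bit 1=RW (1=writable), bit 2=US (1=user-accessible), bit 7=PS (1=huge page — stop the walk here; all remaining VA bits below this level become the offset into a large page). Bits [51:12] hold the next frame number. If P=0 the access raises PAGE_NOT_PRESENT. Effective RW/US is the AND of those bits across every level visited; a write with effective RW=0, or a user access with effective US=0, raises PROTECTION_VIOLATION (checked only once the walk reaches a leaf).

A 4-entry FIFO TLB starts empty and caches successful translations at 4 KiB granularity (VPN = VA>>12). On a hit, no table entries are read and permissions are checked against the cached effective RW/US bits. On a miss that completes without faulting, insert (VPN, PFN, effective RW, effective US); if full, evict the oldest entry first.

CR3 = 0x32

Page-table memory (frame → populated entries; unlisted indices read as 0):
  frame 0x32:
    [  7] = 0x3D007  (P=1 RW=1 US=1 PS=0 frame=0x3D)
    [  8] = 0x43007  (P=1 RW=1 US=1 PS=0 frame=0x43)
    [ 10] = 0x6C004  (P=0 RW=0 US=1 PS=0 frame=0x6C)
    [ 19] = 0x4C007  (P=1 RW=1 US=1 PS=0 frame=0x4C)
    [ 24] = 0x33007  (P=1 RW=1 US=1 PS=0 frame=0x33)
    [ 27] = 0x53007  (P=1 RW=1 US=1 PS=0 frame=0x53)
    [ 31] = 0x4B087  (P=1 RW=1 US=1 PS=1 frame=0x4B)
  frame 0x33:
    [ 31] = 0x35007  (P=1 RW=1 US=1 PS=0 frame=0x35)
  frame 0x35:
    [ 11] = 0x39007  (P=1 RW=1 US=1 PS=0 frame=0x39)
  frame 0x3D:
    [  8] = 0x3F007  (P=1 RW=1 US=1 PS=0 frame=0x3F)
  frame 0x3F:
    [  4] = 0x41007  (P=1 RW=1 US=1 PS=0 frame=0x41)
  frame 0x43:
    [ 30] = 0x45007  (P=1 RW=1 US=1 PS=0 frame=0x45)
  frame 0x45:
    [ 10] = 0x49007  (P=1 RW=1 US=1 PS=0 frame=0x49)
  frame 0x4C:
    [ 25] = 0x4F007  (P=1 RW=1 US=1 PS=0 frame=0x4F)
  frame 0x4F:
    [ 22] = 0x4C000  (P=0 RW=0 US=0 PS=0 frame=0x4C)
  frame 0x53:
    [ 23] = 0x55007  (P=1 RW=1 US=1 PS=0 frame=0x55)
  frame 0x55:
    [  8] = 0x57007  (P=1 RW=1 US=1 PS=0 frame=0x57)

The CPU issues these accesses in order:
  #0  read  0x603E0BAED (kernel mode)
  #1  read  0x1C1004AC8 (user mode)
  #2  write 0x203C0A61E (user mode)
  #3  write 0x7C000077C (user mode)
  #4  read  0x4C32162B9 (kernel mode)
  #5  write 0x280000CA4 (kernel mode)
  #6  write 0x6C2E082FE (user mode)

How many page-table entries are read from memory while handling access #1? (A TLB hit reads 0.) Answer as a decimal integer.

Walk each access:
#0 VA=0x603E0BAED (r,kernel):
  [0] read 0x32 idx=24: raw=0x33007 flags P=1 W=1 U=1 S=0
  [1] read 0x33 idx=31: raw=0x35007 flags P=1 W=1 U=1 S=0
  [2] read 0x35 idx=11: raw=0x39007 flags P=1 W=1 U=1 S=0
  → PA=0x39AED  (3 entries read)
#1 VA=0x1C1004AC8 (r,user):
  [0] read 0x32 idx=7: raw=0x3D007 flags P=1 W=1 U=1 S=0
  [1] read 0x3D idx=8: raw=0x3F007 flags P=1 W=1 U=1 S=0
  [2] read 0x3F idx=4: raw=0x41007 flags P=1 W=1 U=1 S=0
  → PA=0x41AC8  (3 entries read)
#2 VA=0x203C0A61E (w,user):
  [0] read 0x32 idx=8: raw=0x43007 flags P=1 W=1 U=1 S=0
  [1] read 0x43 idx=30: raw=0x45007 flags P=1 W=1 U=1 S=0
  [2] read 0x45 idx=10: raw=0x49007 flags P=1 W=1 U=1 S=0
  → PA=0x4961E  (3 entries read)
#3 VA=0x7C000077C (w,user):
  [0] read 0x32 idx=31: raw=0x4B087 flags P=1 W=1 U=1 S=1
  → PA=0x4B77C (huge @L0)  (1 entries read)
#4 VA=0x4C32162B9 (r,kernel):
  [0] read 0x32 idx=19: raw=0x4C007 flags P=1 W=1 U=1 S=0
  [1] read 0x4C idx=25: raw=0x4F007 flags P=1 W=1 U=1 S=0
  [2] read 0x4F idx=22: raw=0x4C000 flags P=0 W=0 U=0 S=0
  ⇒ fault: PAGE_NOT_PRESENT  — 3 lookups
#5 VA=0x280000CA4 (w,kernel):
  [0] read 0x32 idx=10: raw=0x6C004 flags P=0 W=0 U=1 S=0
  ⇒ fault: PAGE_NOT_PRESENT  — 1 lookups
#6 VA=0x6C2E082FE (w,user):
  [0] read 0x32 idx=27: raw=0x53007 flags P=1 W=1 U=1 S=0
  [1] read 0x53 idx=23: raw=0x55007 flags P=1 W=1 U=1 S=0
  [2] read 0x55 idx=8: raw=0x57007 flags P=1 W=1 U=1 S=0
  → PA=0x572FE  (3 entries read)

Entries read for #1: 3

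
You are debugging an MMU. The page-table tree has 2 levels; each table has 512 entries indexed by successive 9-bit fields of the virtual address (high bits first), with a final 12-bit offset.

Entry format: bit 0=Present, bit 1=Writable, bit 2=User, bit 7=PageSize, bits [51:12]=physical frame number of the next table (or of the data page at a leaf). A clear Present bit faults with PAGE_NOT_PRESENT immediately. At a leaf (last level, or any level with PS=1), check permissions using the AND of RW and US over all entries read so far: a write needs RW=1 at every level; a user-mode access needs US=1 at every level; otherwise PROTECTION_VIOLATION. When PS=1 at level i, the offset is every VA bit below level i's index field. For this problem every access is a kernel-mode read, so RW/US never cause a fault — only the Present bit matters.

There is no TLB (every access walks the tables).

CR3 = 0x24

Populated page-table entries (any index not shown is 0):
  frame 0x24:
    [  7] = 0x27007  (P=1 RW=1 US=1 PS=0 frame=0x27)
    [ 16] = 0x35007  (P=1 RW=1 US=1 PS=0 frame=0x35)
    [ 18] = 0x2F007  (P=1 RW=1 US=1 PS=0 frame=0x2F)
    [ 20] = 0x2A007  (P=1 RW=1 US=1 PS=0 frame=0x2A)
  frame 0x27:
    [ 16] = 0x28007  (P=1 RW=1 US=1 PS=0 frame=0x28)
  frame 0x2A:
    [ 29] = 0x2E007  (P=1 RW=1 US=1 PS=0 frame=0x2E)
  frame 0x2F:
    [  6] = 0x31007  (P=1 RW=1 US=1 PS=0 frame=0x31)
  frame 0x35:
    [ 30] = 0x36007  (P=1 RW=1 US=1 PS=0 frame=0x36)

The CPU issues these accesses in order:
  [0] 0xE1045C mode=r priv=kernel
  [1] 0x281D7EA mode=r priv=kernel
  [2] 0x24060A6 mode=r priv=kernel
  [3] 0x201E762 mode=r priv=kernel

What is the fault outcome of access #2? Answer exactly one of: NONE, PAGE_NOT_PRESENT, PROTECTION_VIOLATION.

Walk each access:
#0 VA=0xE1045C (r,kernel):
  lvl0: tbl 0x24, slot 7 ⇒ 0x27007 (P1/RW1/US1/PS0)
  lvl1: tbl 0x27, slot 16 ⇒ 0x28007 (P1/RW1/US1/PS0)
  ⇒ phys 0x2845C  [2 reads]
#1 VA=0x281D7EA (r,kernel):
  lvl0: tbl 0x24, slot 20 ⇒ 0x2A007 (P1/RW1/US1/PS0)
  lvl1: tbl 0x2A, slot 29 ⇒ 0x2E007 (P1/RW1/US1/PS0)
  ⇒ phys 0x2E7EA  [2 reads]
#2 VA=0x24060A6 (r,kernel):
  lvl0: tbl 0x24, slot 18 ⇒ 0x2F007 (P1/RW1/US1/PS0)
  lvl1: tbl 0x2F, slot 6 ⇒ 0x31007 (P1/RW1/US1/PS0)
  ⇒ phys 0x310A6  [2 reads]
#3 VA=0x201E762 (r,kernel):
  lvl0: tbl 0x24, slot 16 ⇒ 0x35007 (P1/RW1/US1/PS0)
  lvl1: tbl 0x35, slot 30 ⇒ 0x36007 (P1/RW1/US1/PS0)
  ⇒ phys 0x36762  [2 reads]

Access #2 fault: NONE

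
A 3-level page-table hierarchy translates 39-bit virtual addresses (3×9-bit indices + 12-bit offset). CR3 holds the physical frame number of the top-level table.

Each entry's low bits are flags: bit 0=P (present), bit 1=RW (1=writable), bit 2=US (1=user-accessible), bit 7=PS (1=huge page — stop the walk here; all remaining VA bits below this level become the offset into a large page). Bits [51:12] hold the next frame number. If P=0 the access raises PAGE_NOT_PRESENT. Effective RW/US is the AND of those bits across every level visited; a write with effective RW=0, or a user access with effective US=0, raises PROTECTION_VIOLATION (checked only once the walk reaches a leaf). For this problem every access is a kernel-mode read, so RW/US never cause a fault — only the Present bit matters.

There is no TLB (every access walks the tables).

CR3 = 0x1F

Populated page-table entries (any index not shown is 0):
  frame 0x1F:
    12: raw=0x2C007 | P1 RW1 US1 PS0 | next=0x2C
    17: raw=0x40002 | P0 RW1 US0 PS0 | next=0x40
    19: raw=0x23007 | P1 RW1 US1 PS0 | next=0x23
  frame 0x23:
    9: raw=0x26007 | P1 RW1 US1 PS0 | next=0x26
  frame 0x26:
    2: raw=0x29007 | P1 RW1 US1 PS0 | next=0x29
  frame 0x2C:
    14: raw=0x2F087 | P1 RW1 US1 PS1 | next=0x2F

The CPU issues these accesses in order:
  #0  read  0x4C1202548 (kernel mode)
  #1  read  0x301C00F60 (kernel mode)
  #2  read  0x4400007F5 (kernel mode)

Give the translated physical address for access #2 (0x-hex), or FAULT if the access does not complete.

Per-access translation:
#0 VA=0x4C1202548 (r,kernel):
  L0: frame=0x1F idx=19 entry=0x23007 [P=1 RW=1 US=1 PS=0]
  L1: frame=0x23 idx=9 entry=0x26007 [P=1 RW=1 US=1 PS=0]
  L2: frame=0x26 idx=2 entry=0x29007 [P=1 RW=1 US=1 PS=0]
  ⇒ phys 0x29548  [3 reads]
#1 VA=0x301C00F60 (r,kernel):
  L0: frame=0x1F idx=12 entry=0x2C007 [P=1 RW=1 US=1 PS=0]
  L1: frame=0x2C idx=14 entry=0x2F087 [P=1 RW=1 US=1 PS=1]
  ⇒ phys 0x2FF60 (huge @L1)  [2 reads]
#2 VA=0x4400007F5 (r,kernel):
  L0: frame=0x1F idx=17 entry=0x40002 [P=0 RW=1 US=0 PS=0]
  ✗ PAGE_NOT_PRESENT  [1 reads]

Access #2 PA: FAULT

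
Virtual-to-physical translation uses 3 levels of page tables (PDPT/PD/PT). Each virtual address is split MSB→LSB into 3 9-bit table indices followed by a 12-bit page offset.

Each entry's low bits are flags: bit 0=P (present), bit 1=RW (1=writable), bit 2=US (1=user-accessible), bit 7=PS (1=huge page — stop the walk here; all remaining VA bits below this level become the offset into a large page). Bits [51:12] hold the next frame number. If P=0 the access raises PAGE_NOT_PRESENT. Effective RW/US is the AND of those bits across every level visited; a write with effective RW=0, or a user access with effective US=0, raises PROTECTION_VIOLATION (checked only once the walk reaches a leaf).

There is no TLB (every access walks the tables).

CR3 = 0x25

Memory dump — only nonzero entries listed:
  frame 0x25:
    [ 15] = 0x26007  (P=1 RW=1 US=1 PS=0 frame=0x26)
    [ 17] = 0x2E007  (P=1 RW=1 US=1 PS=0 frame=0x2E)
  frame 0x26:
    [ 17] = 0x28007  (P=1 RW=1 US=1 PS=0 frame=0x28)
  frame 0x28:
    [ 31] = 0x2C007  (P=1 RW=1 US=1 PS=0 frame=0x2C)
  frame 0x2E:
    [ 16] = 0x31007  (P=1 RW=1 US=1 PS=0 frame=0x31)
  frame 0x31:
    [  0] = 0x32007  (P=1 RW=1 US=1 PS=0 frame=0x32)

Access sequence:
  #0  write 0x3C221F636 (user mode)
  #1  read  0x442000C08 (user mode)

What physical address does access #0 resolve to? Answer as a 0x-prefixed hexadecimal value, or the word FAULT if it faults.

Walk each access:
#0 VA=0x3C221F636 (w,user):
  L0 @0x25[15] → 0x26007  P=1,RW=1,US=1,PS=0
  L1 @0x26[17] → 0x28007  P=1,RW=1,US=1,PS=0
  L2 @0x28[31] → 0x2C007  P=1,RW=1,US=1,PS=0
  → PA=0x2C636  (3 entries read)
#1 VA=0x442000C08 (r,user):
  L0 @0x25[17] → 0x2E007  P=1,RW=1,US=1,PS=0
  L1 @0x2E[16] → 0x31007  P=1,RW=1,US=1,PS=0
  L2 @0x31[0] → 0x32007  P=1,RW=1,US=1,PS=0
  → PA=0x32C08  (3 entries read)

Access #0 PA: 0x2C636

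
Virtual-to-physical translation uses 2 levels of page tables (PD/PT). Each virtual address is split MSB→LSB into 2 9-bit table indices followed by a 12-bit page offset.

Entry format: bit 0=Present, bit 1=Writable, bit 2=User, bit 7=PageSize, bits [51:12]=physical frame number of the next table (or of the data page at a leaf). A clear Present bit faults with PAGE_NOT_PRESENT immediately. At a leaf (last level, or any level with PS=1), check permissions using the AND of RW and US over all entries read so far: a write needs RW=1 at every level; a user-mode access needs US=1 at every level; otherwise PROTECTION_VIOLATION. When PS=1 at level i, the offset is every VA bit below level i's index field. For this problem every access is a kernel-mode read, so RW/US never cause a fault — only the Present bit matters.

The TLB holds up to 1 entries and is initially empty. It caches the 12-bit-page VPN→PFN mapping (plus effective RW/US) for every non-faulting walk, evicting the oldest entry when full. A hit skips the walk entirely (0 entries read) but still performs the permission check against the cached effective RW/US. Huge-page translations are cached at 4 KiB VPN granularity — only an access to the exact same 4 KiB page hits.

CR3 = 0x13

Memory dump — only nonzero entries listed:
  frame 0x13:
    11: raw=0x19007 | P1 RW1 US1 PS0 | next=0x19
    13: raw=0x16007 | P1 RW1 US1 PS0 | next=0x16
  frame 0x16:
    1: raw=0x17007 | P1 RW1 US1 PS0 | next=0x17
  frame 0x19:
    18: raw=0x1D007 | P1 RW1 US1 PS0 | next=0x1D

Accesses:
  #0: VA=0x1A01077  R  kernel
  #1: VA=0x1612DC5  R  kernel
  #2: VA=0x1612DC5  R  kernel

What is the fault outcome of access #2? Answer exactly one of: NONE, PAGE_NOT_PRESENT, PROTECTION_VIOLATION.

Trace:
#0 VA=0x1A01077 (r,kernel):
  L0: frame=0x13 idx=13 entry=0x16007 [P=1 RW=1 US=1 PS=0]
  L1: frame=0x16 idx=1 entry=0x17007 [P=1 RW=1 US=1 PS=0]
  ✓ 0x17077  — 2 lookups
#1 VA=0x1612DC5 (r,kernel):
  L0: frame=0x13 idx=11 entry=0x19007 [P=1 RW=1 US=1 PS=0]
  L1: frame=0x19 idx=18 entry=0x1D007 [P=1 RW=1 US=1 PS=0]
  ✓ 0x1DDC5  — 2 lookups
#2 VA=0x1612DC5 (r,kernel):
  TLB hit vpn=0x1612 → PA=0x1DDC5

Access #2 fault: NONE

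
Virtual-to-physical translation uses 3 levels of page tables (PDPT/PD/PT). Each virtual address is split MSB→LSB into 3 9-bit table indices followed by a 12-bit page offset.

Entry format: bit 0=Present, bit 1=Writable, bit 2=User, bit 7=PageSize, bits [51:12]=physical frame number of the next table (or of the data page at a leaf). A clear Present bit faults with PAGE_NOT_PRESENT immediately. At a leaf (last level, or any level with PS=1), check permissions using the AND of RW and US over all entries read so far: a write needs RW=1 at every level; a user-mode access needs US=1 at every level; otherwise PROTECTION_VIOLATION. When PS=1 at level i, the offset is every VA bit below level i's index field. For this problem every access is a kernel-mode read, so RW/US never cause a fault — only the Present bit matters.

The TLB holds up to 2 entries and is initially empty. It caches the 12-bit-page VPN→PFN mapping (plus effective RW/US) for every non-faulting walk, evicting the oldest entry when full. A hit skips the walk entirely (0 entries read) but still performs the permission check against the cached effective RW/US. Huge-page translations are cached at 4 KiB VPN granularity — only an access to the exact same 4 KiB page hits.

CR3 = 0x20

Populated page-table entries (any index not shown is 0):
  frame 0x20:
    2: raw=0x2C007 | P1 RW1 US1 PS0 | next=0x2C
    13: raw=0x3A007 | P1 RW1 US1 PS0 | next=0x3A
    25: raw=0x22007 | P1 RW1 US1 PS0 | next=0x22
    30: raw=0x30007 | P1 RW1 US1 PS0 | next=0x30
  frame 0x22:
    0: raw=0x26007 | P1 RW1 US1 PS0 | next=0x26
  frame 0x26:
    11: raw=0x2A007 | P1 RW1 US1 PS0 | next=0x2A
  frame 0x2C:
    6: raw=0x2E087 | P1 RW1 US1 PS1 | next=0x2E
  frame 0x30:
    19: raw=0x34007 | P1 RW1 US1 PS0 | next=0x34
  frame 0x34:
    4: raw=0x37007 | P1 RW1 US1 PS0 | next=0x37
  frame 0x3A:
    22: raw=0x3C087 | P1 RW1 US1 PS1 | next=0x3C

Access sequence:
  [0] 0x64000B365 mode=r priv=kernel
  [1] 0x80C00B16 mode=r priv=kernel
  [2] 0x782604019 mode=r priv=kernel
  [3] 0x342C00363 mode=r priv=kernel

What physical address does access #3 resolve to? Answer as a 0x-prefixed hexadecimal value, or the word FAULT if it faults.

Trace:
#0 VA=0x64000B365 (r,kernel):
  L0 @0x20[25] → 0x22007  P=1,RW=1,US=1,PS=0
  L1 @0x22[0] → 0x26007  P=1,RW=1,US=1,PS=0
  L2 @0x26[11] → 0x2A007  P=1,RW=1,US=1,PS=0
  → PA=0x2A365  (3 entries read)
#1 VA=0x80C00B16 (r,kernel):
  L0 @0x20[2] → 0x2C007  P=1,RW=1,US=1,PS=0
  L1 @0x2C[6] → 0x2E087  P=1,RW=1,US=1,PS=1
  → PA=0x2EB16 (huge @L1)  (2 entries read)
#2 VA=0x782604019 (r,kernel):
  L0 @0x20[30] → 0x30007  P=1,RW=1,US=1,PS=0
  L1 @0x30[19] → 0x34007  P=1,RW=1,US=1,PS=0
  L2 @0x34[4] → 0x37007  P=1,RW=1,US=1,PS=0
  → PA=0x37019  (3 entries read)
#3 VA=0x342C00363 (r,kernel):
  L0 @0x20[13] → 0x3A007  P=1,RW=1,US=1,PS=0
  L1 @0x3A[22] → 0x3C087  P=1,RW=1,US=1,PS=1
  → PA=0x3C363 (huge @L1)  (2 entries read)

Access #3 PA: 0x3C363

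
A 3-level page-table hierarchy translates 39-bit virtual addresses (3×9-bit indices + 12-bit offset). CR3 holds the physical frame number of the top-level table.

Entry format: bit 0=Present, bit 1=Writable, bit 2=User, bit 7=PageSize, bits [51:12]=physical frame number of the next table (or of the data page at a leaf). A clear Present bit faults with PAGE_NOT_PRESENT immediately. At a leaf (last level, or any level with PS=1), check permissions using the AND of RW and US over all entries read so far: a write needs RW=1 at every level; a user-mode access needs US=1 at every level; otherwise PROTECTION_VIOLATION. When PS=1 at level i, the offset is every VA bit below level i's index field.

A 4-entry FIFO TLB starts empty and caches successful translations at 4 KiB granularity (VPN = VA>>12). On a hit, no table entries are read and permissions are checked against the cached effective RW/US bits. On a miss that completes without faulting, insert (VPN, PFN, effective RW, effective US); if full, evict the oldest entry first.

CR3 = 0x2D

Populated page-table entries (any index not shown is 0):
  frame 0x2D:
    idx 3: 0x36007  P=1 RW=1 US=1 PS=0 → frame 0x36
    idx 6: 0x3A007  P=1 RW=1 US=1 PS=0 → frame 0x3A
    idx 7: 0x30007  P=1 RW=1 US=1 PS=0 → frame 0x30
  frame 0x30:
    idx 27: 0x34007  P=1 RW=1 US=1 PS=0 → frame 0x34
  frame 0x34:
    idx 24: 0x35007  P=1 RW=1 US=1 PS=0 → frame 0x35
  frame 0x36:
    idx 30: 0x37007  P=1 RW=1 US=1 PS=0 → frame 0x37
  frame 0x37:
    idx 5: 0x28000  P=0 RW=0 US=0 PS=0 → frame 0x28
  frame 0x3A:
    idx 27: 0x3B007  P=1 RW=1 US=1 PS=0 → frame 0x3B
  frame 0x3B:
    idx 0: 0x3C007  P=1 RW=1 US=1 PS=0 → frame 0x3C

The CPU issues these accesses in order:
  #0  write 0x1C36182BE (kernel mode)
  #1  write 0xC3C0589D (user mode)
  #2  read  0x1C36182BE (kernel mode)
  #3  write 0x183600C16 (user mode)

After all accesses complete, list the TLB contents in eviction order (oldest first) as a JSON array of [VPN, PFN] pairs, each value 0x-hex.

Trace:
#0 VA=0x1C36182BE (w,kernel):
  lvl0: tbl 0x2D, slot 7 ⇒ 0x30007 (P1/RW1/US1/PS0)
  lvl1: tbl 0x30, slot 27 ⇒ 0x34007 (P1/RW1/US1/PS0)
  lvl2: tbl 0x34, slot 24 ⇒ 0x35007 (P1/RW1/US1/PS0)
  ⇒ phys 0x352BE  [3 reads]
#1 VA=0xC3C0589D (w,user):
  lvl0: tbl 0x2D, slot 3 ⇒ 0x36007 (P1/RW1/US1/PS0)
  lvl1: tbl 0x36, slot 30 ⇒ 0x37007 (P1/RW1/US1/PS0)
  lvl2: tbl 0x37, slot 5 ⇒ 0x28000 (P0/RW0/US0/PS0)
  ⇒ fault: PAGE_NOT_PRESENT  — 3 lookups
#2 VA=0x1C36182BE (r,kernel):
  TLB hit vpn=0x1C3618 → PA=0x352BE
#3 VA=0x183600C16 (w,user):
  lvl0: tbl 0x2D, slot 6 ⇒ 0x3A007 (P1/RW1/US1/PS0)
  lvl1: tbl 0x3A, slot 27 ⇒ 0x3B007 (P1/RW1/US1/PS0)
  lvl2: tbl 0x3B, slot 0 ⇒ 0x3C007 (P1/RW1/US1/PS0)
  ⇒ phys 0x3CC16  [3 reads]

TLB: [["0x1C3618", "0x35"], ["0x183600", "0x3C"]]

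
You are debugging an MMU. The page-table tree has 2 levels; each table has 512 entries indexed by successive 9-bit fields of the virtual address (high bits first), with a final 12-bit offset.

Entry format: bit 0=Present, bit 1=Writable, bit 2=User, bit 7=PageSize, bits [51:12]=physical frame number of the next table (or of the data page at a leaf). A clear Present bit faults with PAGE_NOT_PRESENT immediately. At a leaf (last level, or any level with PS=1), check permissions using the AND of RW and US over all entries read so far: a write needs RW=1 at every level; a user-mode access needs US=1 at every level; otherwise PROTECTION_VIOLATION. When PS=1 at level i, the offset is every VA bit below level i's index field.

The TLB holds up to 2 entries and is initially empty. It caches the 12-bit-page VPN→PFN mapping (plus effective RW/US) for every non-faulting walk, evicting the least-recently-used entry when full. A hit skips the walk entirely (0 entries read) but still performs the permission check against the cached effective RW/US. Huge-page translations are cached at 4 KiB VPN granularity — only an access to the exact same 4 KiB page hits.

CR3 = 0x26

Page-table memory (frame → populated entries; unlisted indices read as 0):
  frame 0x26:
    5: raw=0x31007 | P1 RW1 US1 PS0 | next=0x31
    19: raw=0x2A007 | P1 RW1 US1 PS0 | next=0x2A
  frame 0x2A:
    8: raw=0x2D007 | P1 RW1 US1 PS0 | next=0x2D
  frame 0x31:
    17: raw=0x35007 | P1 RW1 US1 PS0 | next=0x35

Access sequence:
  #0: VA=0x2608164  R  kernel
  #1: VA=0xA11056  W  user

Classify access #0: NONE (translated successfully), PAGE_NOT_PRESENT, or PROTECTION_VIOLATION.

Walk each access:
#0 VA=0x2608164 (r,kernel):
  L0 @0x26[19] → 0x2A007  P=1,RW=1,US=1,PS=0
  L1 @0x2A[8] → 0x2D007  P=1,RW=1,US=1,PS=0
  ✓ 0x2D164  — 2 lookups
#1 VA=0xA11056 (w,user):
  L0 @0x26[5] → 0x31007  P=1,RW=1,US=1,PS=0
  L1 @0x31[17] → 0x35007  P=1,RW=1,US=1,PS=0
  ✓ 0x35056  — 2 lookups

Access #0 fault: NONE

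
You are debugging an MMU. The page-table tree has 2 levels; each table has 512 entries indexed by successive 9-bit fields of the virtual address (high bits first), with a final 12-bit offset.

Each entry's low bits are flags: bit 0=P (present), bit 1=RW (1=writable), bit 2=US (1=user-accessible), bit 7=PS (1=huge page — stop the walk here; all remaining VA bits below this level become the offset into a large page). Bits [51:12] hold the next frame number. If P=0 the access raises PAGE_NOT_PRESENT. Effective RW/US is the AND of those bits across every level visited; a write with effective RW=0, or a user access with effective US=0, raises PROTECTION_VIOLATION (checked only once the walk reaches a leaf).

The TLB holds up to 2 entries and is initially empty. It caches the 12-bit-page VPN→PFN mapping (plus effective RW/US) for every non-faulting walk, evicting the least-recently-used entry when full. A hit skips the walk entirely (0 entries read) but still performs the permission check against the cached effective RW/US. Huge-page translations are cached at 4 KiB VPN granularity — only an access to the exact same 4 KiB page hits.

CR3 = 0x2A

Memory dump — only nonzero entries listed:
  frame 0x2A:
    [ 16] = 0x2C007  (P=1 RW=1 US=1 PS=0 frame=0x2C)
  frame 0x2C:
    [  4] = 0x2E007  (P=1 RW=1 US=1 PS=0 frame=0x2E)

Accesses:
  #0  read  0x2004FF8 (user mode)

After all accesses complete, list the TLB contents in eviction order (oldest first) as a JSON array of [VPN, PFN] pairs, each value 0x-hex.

Trace:
#0 VA=0x2004FF8 (r,user):
  lvl0: tbl 0x2A, slot 16 ⇒ 0x2C007 (P1/RW1/US1/PS0)
  lvl1: tbl 0x2C, slot 4 ⇒ 0x2E007 (P1/RW1/US1/PS0)
  ⇒ phys 0x2EFF8  [2 reads]

TLB: [["0x2004", "0x2E"]]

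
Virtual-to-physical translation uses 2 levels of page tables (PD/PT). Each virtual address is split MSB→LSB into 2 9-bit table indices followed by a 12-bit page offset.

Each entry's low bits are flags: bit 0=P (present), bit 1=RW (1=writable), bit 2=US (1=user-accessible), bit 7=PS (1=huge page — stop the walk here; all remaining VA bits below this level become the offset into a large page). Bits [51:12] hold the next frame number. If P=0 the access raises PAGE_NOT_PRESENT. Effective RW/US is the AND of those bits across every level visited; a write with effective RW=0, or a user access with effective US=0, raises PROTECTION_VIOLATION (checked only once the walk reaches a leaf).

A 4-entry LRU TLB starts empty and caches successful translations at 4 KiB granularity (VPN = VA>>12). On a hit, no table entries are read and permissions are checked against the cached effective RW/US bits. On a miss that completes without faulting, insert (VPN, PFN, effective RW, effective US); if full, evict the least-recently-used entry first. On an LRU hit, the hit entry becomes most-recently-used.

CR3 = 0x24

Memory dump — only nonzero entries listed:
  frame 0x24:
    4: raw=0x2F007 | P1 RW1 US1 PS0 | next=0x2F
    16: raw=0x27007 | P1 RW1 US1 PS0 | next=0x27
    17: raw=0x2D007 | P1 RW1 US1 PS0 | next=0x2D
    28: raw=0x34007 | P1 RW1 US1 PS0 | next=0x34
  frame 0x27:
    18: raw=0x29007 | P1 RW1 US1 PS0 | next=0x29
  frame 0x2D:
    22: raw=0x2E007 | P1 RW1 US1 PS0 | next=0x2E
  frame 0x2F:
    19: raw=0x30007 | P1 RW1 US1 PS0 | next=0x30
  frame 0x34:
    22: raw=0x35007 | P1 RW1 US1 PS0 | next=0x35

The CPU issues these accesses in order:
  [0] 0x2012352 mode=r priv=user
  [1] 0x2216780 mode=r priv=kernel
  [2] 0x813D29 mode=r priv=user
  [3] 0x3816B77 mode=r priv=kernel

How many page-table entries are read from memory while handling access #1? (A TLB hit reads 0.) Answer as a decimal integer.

Trace:
#0 VA=0x2012352 (r,user):
  L0 @0x24[16] → 0x27007  P=1,RW=1,US=1,PS=0
  L1 @0x27[18] → 0x29007  P=1,RW=1,US=1,PS=0
  ⇒ phys 0x29352  [2 reads]
#1 VA=0x2216780 (r,kernel):
  L0 @0x24[17] → 0x2D007  P=1,RW=1,US=1,PS=0
  L1 @0x2D[22] → 0x2E007  P=1,RW=1,US=1,PS=0
  ⇒ phys 0x2E780  [2 reads]
#2 VA=0x813D29 (r,user):
  L0 @0x24[4] → 0x2F007  P=1,RW=1,US=1,PS=0
  L1 @0x2F[19] → 0x30007  P=1,RW=1,US=1,PS=0
  ⇒ phys 0x30D29  [2 reads]
#3 VA=0x3816B77 (r,kernel):
  L0 @0x24[28] → 0x34007  P=1,RW=1,US=1,PS=0
  L1 @0x34[22] → 0x35007  P=1,RW=1,US=1,PS=0
  ⇒ phys 0x35B77  [2 reads]

Entries read for #1: 2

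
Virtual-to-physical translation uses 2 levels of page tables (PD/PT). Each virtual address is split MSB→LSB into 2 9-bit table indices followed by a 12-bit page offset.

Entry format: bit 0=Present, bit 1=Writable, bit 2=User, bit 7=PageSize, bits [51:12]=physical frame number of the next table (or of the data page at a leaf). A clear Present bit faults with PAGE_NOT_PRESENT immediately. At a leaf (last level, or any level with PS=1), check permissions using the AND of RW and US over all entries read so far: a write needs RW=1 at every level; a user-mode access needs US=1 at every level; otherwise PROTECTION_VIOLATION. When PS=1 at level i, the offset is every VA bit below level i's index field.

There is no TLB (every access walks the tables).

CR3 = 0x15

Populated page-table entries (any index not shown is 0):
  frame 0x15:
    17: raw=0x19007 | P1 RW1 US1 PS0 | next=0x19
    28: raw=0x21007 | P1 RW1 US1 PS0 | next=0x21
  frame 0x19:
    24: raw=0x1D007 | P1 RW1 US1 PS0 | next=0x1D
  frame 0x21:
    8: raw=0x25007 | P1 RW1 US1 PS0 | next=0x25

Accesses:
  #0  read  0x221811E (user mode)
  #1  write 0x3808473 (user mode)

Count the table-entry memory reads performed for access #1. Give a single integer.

Trace:
#0 VA=0x221811E (r,user):
  L0 @0x15[17] → 0x19007  P=1,RW=1,US=1,PS=0
  L1 @0x19[24] → 0x1D007  P=1,RW=1,US=1,PS=0
  → PA=0x1D11E  (2 entries read)
#1 VA=0x3808473 (w,user):
  L0 @0x15[28] → 0x21007  P=1,RW=1,US=1,PS=0
  L1 @0x21[8] → 0x25007  P=1,RW=1,US=1,PS=0
  → PA=0x25473  (2 entries read)

Entries read for #1: 2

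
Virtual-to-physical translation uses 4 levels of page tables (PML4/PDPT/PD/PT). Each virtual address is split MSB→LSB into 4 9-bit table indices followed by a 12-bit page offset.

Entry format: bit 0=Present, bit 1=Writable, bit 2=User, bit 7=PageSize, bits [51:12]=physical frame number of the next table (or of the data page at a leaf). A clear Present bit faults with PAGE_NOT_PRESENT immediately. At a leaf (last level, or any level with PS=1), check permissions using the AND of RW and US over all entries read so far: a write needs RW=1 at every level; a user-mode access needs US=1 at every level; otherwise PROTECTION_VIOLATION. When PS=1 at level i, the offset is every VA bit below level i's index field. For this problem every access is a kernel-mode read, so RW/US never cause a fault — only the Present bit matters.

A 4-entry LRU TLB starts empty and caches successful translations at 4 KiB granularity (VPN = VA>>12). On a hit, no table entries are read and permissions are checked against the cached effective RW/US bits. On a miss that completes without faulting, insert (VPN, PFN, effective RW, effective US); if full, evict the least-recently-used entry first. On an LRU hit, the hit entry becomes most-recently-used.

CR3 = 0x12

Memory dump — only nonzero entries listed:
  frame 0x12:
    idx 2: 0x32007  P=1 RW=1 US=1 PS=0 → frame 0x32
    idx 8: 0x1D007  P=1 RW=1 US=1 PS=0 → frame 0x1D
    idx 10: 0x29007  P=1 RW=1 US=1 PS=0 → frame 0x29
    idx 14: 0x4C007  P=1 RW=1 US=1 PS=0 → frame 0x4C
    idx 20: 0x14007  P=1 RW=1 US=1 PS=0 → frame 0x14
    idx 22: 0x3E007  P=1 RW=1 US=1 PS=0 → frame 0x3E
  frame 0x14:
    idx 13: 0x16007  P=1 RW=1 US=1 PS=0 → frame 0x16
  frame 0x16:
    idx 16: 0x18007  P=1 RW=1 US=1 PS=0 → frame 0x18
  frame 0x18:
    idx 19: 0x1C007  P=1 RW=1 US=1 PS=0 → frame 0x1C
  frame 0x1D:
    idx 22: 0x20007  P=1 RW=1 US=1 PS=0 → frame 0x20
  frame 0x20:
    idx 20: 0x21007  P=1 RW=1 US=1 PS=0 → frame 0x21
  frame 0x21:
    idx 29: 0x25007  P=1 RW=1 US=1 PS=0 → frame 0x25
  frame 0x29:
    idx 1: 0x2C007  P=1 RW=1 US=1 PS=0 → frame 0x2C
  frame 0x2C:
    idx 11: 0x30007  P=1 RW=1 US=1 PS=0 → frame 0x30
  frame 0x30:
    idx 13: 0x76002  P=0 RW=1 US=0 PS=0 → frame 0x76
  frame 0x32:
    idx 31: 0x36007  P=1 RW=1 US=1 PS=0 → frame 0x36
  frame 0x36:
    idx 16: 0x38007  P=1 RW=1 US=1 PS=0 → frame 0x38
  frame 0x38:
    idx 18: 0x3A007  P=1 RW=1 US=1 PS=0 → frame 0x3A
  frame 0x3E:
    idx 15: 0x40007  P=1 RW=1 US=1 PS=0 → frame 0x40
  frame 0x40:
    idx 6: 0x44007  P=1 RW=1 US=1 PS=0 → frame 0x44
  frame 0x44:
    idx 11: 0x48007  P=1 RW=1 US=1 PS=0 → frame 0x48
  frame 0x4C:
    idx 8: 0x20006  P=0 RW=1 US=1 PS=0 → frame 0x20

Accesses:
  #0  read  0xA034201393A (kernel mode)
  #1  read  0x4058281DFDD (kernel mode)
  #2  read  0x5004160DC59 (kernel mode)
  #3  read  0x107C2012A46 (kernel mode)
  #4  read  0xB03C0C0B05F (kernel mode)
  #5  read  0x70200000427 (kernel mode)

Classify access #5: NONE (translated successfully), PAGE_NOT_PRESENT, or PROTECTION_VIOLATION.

Trace:
#0 VA=0xA034201393A (r,kernel):
  L0: frame=0x12 idx=20 entry=0x14007 [P=1 RW=1 US=1 PS=0]
  L1: frame=0x14 idx=13 entry=0x16007 [P=1 RW=1 US=1 PS=0]
  L2: frame=0x16 idx=16 entry=0x18007 [P=1 RW=1 US=1 PS=0]
  L3: frame=0x18 idx=19 entry=0x1C007 [P=1 RW=1 US=1 PS=0]
  ⇒ phys 0x1C93A  [4 reads]
#1 VA=0x4058281DFDD (r,kernel):
  L0: frame=0x12 idx=8 entry=0x1D007 [P=1 RW=1 US=1 PS=0]
  L1: frame=0x1D idx=22 entry=0x20007 [P=1 RW=1 US=1 PS=0]
  L2: frame=0x20 idx=20 entry=0x21007 [P=1 RW=1 US=1 PS=0]
  L3: frame=0x21 idx=29 entry=0x25007 [P=1 RW=1 US=1 PS=0]
  ⇒ phys 0x25FDD  [4 reads]
#2 VA=0x5004160DC59 (r,kernel):
  L0: frame=0x12 idx=10 entry=0x29007 [P=1 RW=1 US=1 PS=0]
  L1: frame=0x29 idx=1 entry=0x2C007 [P=1 RW=1 US=1 PS=0]
  L2: frame=0x2C idx=11 entry=0x30007 [P=1 RW=1 US=1 PS=0]
  L3: frame=0x30 idx=13 entry=0x76002 [P=0 RW=1 US=0 PS=0]
  ✗ PAGE_NOT_PRESENT  [4 reads]
#3 VA=0x107C2012A46 (r,kernel):
  L0: frame=0x12 idx=2 entry=0x32007 [P=1 RW=1 US=1 PS=0]
  L1: frame=0x32 idx=31 entry=0x36007 [P=1 RW=1 US=1 PS=0]
  L2: frame=0x36 idx=16 entry=0x38007 [P=1 RW=1 US=1 PS=0]
  L3: frame=0x38 idx=18 entry=0x3A007 [P=1 RW=1 US=1 PS=0]
  ⇒ phys 0x3AA46  [4 reads]
#4 VA=0xB03C0C0B05F (r,kernel):
  L0: frame=0x12 idx=22 entry=0x3E007 [P=1 RW=1 US=1 PS=0]
  L1: frame=0x3E idx=15 entry=0x40007 [P=1 RW=1 US=1 PS=0]
  L2: frame=0x40 idx=6 entry=0x44007 [P=1 RW=1 US=1 PS=0]
  L3: frame=0x44 idx=11 entry=0x48007 [P=1 RW=1 US=1 PS=0]
  ⇒ phys 0x4805F  [4 reads]
#5 VA=0x70200000427 (r,kernel):
  L0: frame=0x12 idx=14 entry=0x4C007 [P=1 RW=1 US=1 PS=0]
  L1: frame=0x4C idx=8 entry=0x20006 [P=0 RW=1 US=1 PS=0]
  ✗ PAGE_NOT_PRESENT  [2 reads]

Access #5 fault: PAGE_NOT_PRESENT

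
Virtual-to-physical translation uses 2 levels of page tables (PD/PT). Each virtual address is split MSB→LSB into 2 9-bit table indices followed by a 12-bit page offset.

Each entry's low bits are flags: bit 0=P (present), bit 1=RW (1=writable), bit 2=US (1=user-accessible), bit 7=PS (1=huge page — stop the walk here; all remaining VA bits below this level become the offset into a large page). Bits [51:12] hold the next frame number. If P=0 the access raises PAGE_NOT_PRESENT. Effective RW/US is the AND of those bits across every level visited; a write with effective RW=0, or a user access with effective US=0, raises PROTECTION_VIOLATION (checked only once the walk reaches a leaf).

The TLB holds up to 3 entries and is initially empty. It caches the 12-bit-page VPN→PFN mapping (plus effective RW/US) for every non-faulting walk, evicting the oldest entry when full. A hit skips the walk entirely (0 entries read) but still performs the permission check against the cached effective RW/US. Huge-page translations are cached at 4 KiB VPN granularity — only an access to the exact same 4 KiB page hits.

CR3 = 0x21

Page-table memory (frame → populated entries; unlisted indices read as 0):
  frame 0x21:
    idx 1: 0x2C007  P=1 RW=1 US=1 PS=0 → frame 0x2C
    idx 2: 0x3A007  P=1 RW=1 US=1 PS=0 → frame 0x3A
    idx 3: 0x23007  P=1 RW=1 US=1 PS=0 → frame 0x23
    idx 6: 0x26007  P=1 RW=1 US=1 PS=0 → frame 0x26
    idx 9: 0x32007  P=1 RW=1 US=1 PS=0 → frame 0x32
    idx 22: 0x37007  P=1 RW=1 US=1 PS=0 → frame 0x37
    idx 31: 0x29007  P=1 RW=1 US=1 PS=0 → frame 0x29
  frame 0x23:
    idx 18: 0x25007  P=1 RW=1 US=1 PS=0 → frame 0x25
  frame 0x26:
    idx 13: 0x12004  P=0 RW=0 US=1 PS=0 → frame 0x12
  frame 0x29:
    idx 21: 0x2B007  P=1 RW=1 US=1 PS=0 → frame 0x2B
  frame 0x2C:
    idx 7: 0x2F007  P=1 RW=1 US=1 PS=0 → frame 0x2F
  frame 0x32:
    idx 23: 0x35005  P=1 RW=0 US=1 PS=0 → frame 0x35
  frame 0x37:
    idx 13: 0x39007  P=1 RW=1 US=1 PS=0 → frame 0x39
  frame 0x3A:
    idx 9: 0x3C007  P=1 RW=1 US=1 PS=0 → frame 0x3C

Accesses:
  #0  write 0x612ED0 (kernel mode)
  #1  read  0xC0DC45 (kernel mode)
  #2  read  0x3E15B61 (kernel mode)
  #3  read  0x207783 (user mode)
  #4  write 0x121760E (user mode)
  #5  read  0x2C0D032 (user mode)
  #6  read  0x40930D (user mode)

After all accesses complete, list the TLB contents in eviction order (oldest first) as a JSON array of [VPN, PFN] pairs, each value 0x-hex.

Trace:
#0 VA=0x612ED0 (w,kernel):
  [0] read 0x21 idx=3: raw=0x23007 flags P=1 W=1 U=1 S=0
  [1] read 0x23 idx=18: raw=0x25007 flags P=1 W=1 U=1 S=0
  → PA=0x25ED0  (2 entries read)
#1 VA=0xC0DC45 (r,kernel):
  [0] read 0x21 idx=6: raw=0x26007 flags P=1 W=1 U=1 S=0
  [1] read 0x26 idx=13: raw=0x12004 flags P=0 W=0 U=1 S=0
  → PAGE_NOT_PRESENT  (2 entries read)
#2 VA=0x3E15B61 (r,kernel):
  [0] read 0x21 idx=31: raw=0x29007 flags P=1 W=1 U=1 S=0
  [1] read 0x29 idx=21: raw=0x2B007 flags P=1 W=1 U=1 S=0
  → PA=0x2BB61  (2 entries read)
#3 VA=0x207783 (r,user):
  [0] read 0x21 idx=1: raw=0x2C007 flags P=1 W=1 U=1 S=0
  [1] read 0x2C idx=7: raw=0x2F007 flags P=1 W=1 U=1 S=0
  → PA=0x2F783  (2 entries read)
#4 VA=0x121760E (w,user):
  [0] read 0x21 idx=9: raw=0x32007 flags P=1 W=1 U=1 S=0
  [1] read 0x32 idx=23: raw=0x35005 flags P=1 W=0 U=1 S=0
  → PROTECTION_VIOLATION  (2 entries read)
#5 VA=0x2C0D032 (r,user):
  [0] read 0x21 idx=22: raw=0x37007 flags P=1 W=1 U=1 S=0
  [1] read 0x37 idx=13: raw=0x39007 flags P=1 W=1 U=1 S=0
  → PA=0x39032  (2 entries read)
#6 VA=0x40930D (r,user):
  [0] read 0x21 idx=2: raw=0x3A007 flags P=1 W=1 U=1 S=0
  [1] read 0x3A idx=9: raw=0x3C007 flags P=1 W=1 U=1 S=0
  → PA=0x3C30D  (2 entries read)

TLB: [["0x207", "0x2F"], ["0x2C0D", "0x39"], ["0x409", "0x3C"]]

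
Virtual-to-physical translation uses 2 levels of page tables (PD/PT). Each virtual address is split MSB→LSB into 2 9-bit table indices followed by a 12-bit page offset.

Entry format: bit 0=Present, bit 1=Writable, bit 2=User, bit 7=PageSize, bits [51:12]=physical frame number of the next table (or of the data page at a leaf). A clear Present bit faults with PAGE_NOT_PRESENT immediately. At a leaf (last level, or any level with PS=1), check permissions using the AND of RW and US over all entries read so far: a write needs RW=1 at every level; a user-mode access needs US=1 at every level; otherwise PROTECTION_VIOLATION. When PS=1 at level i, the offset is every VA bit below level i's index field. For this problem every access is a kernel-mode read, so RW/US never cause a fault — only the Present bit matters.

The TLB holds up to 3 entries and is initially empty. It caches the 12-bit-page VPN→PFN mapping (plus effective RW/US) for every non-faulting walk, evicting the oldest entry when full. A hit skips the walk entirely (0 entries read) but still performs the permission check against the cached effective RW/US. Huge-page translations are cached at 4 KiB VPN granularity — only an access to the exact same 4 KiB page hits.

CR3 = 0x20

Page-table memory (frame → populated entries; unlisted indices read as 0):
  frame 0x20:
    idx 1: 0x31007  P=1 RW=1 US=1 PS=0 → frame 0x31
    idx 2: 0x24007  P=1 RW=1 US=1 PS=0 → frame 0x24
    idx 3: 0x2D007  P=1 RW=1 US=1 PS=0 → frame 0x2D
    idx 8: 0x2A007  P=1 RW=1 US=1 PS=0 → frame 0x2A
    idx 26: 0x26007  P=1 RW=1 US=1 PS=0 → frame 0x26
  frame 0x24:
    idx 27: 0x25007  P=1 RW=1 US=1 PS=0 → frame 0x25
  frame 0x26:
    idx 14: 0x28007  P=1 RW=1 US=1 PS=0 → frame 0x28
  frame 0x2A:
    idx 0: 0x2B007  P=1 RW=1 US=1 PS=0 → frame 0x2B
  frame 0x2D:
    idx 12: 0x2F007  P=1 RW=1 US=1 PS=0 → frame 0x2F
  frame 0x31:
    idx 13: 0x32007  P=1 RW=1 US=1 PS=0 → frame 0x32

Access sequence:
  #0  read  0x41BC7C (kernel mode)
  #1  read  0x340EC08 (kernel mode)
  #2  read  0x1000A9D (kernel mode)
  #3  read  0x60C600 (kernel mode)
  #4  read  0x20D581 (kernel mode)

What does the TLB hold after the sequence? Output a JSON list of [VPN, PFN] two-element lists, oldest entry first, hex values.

Walk each access:
#0 VA=0x41BC7C (r,kernel):
  lvl0: tbl 0x20, slot 2 ⇒ 0x24007 (P1/RW1/US1/PS0)
  lvl1: tbl 0x24, slot 27 ⇒ 0x25007 (P1/RW1/US1/PS0)
  ✓ 0x25C7C  — 2 lookups
#1 VA=0x340EC08 (r,kernel):
  lvl0: tbl 0x20, slot 26 ⇒ 0x26007 (P1/RW1/US1/PS0)
  lvl1: tbl 0x26, slot 14 ⇒ 0x28007 (P1/RW1/US1/PS0)
  ✓ 0x28C08  — 2 lookups
#2 VA=0x1000A9D (r,kernel):
  lvl0: tbl 0x20, slot 8 ⇒ 0x2A007 (P1/RW1/US1/PS0)
  lvl1: tbl 0x2A, slot 0 ⇒ 0x2B007 (P1/RW1/US1/PS0)
  ✓ 0x2BA9D  — 2 lookups
#3 VA=0x60C600 (r,kernel):
  lvl0: tbl 0x20, slot 3 ⇒ 0x2D007 (P1/RW1/US1/PS0)
  lvl1: tbl 0x2D, slot 12 ⇒ 0x2F007 (P1/RW1/US1/PS0)
  ✓ 0x2F600  — 2 lookups
#4 VA=0x20D581 (r,kernel):
  lvl0: tbl 0x20, slot 1 ⇒ 0x31007 (P1/RW1/US1/PS0)
  lvl1: tbl 0x31, slot 13 ⇒ 0x32007 (P1/RW1/US1/PS0)
  ✓ 0x32581  — 2 lookups

TLB: [["0x1000", "0x2B"], ["0x60C", "0x2F"], ["0x20D", "0x32"]]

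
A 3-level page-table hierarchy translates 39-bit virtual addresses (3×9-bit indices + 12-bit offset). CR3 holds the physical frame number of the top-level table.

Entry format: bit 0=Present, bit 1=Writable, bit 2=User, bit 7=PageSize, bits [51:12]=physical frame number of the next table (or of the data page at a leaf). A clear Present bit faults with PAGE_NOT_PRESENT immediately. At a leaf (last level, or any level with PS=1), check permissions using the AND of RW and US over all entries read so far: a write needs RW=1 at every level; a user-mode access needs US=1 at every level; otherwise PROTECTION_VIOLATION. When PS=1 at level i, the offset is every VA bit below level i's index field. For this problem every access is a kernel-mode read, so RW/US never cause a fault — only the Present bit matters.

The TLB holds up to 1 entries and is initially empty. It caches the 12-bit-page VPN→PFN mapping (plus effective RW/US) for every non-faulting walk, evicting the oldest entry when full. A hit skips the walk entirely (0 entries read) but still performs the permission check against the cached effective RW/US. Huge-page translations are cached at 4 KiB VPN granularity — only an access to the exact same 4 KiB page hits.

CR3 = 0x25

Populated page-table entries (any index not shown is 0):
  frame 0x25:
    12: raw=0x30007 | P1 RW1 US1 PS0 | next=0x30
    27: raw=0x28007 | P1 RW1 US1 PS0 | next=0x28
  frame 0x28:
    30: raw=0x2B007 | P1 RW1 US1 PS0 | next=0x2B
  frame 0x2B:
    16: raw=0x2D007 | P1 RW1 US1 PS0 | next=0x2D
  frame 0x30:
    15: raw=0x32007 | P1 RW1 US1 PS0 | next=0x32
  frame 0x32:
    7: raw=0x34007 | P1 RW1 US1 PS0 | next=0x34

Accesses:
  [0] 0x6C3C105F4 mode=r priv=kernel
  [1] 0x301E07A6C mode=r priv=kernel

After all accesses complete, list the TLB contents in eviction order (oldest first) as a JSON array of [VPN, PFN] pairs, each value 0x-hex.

Walk each access:
#0 VA=0x6C3C105F4 (r,kernel):
  L0: frame=0x25 idx=27 entry=0x28007 [P=1 RW=1 US=1 PS=0]
  L1: frame=0x28 idx=30 entry=0x2B007 [P=1 RW=1 US=1 PS=0]
  L2: frame=0x2B idx=16 entry=0x2D007 [P=1 RW=1 US=1 PS=0]
  ⇒ phys 0x2D5F4  [3 reads]
#1 VA=0x301E07A6C (r,kernel):
  L0: frame=0x25 idx=12 entry=0x30007 [P=1 RW=1 US=1 PS=0]
  L1: frame=0x30 idx=15 entry=0x32007 [P=1 RW=1 US=1 PS=0]
  L2: frame=0x32 idx=7 entry=0x34007 [P=1 RW=1 US=1 PS=0]
  ⇒ phys 0x34A6C  [3 reads]

TLB: [["0x301E07", "0x34"]]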